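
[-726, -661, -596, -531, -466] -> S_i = -726 + 65*i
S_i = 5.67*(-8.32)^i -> [5.67, -47.17, 392.49, -3265.53, 27169.17]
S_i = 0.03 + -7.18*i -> [0.03, -7.15, -14.33, -21.51, -28.69]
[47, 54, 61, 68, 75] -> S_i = 47 + 7*i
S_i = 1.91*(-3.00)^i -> [1.91, -5.73, 17.19, -51.57, 154.71]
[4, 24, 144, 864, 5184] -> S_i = 4*6^i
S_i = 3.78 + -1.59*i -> [3.78, 2.19, 0.6, -0.99, -2.58]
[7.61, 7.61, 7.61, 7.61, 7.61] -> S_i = 7.61 + -0.00*i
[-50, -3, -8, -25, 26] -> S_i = Random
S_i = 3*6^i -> [3, 18, 108, 648, 3888]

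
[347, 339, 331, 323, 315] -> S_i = 347 + -8*i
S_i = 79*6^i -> [79, 474, 2844, 17064, 102384]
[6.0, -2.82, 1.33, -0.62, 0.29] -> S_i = 6.00*(-0.47)^i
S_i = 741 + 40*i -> [741, 781, 821, 861, 901]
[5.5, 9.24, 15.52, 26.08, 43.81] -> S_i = 5.50*1.68^i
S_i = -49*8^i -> [-49, -392, -3136, -25088, -200704]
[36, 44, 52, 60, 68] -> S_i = 36 + 8*i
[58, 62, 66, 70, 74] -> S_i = 58 + 4*i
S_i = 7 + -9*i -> [7, -2, -11, -20, -29]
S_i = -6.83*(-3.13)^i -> [-6.83, 21.38, -66.91, 209.44, -655.54]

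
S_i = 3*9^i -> [3, 27, 243, 2187, 19683]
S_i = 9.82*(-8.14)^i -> [9.82, -79.93, 650.67, -5296.45, 43113.09]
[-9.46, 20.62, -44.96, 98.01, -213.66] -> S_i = -9.46*(-2.18)^i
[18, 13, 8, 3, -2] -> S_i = 18 + -5*i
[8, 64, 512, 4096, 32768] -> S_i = 8*8^i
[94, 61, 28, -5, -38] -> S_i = 94 + -33*i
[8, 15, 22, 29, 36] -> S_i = 8 + 7*i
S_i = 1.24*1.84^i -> [1.24, 2.28, 4.2, 7.72, 14.21]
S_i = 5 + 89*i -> [5, 94, 183, 272, 361]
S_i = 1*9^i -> [1, 9, 81, 729, 6561]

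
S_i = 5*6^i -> [5, 30, 180, 1080, 6480]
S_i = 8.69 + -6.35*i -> [8.69, 2.34, -4.01, -10.36, -16.71]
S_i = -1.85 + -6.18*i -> [-1.85, -8.03, -14.21, -20.39, -26.57]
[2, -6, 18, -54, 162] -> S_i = 2*-3^i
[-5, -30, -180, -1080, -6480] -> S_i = -5*6^i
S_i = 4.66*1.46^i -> [4.66, 6.8, 9.93, 14.5, 21.17]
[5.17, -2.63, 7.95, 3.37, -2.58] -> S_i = Random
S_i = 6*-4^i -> [6, -24, 96, -384, 1536]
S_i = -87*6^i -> [-87, -522, -3132, -18792, -112752]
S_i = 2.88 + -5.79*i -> [2.88, -2.91, -8.7, -14.49, -20.28]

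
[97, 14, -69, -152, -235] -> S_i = 97 + -83*i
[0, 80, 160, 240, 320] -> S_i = 0 + 80*i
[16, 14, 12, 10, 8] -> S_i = 16 + -2*i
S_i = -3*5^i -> [-3, -15, -75, -375, -1875]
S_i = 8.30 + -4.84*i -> [8.3, 3.46, -1.38, -6.22, -11.06]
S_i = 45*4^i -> [45, 180, 720, 2880, 11520]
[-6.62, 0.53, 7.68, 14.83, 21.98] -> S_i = -6.62 + 7.15*i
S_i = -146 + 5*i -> [-146, -141, -136, -131, -126]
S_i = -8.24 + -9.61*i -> [-8.24, -17.85, -27.46, -37.07, -46.68]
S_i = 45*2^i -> [45, 90, 180, 360, 720]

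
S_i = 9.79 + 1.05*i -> [9.79, 10.84, 11.89, 12.94, 13.99]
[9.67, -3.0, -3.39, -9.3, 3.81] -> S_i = Random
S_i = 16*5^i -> [16, 80, 400, 2000, 10000]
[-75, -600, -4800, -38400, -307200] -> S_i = -75*8^i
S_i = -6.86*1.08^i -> [-6.86, -7.41, -8.0, -8.64, -9.33]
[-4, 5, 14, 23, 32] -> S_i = -4 + 9*i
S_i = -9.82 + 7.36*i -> [-9.82, -2.46, 4.9, 12.26, 19.62]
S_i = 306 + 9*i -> [306, 315, 324, 333, 342]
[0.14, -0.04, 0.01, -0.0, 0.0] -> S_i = 0.14*(-0.28)^i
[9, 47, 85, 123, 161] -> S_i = 9 + 38*i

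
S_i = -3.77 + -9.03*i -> [-3.77, -12.8, -21.83, -30.86, -39.89]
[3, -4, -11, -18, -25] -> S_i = 3 + -7*i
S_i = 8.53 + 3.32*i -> [8.53, 11.85, 15.17, 18.49, 21.81]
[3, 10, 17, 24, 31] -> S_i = 3 + 7*i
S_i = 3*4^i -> [3, 12, 48, 192, 768]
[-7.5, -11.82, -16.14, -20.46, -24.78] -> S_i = -7.50 + -4.32*i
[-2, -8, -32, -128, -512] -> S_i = -2*4^i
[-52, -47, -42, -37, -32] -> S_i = -52 + 5*i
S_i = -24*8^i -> [-24, -192, -1536, -12288, -98304]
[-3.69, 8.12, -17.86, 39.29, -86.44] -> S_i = -3.69*(-2.20)^i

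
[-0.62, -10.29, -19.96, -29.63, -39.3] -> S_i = -0.62 + -9.67*i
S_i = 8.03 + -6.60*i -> [8.03, 1.43, -5.17, -11.77, -18.37]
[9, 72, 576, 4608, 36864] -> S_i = 9*8^i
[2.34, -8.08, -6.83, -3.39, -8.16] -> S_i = Random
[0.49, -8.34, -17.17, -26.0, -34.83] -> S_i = 0.49 + -8.83*i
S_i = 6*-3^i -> [6, -18, 54, -162, 486]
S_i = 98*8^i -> [98, 784, 6272, 50176, 401408]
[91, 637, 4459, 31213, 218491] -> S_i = 91*7^i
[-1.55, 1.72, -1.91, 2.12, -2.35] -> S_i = -1.55*(-1.11)^i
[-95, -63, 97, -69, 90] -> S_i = Random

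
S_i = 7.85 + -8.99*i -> [7.85, -1.14, -10.13, -19.12, -28.11]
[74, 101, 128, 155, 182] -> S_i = 74 + 27*i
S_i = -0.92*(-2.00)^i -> [-0.92, 1.84, -3.68, 7.36, -14.72]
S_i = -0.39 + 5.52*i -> [-0.39, 5.13, 10.65, 16.17, 21.69]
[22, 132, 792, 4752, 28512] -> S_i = 22*6^i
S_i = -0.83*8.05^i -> [-0.83, -6.68, -53.79, -432.98, -3485.47]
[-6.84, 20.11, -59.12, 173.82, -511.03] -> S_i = -6.84*(-2.94)^i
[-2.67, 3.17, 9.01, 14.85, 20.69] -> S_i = -2.67 + 5.84*i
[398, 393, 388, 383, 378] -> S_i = 398 + -5*i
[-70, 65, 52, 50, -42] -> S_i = Random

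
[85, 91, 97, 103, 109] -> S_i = 85 + 6*i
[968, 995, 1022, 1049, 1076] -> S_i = 968 + 27*i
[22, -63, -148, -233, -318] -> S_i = 22 + -85*i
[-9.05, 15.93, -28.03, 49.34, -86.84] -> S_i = -9.05*(-1.76)^i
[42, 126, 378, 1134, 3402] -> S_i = 42*3^i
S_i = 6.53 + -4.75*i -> [6.53, 1.78, -2.97, -7.72, -12.47]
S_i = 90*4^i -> [90, 360, 1440, 5760, 23040]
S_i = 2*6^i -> [2, 12, 72, 432, 2592]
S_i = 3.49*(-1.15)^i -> [3.49, -4.01, 4.62, -5.31, 6.1]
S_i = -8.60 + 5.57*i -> [-8.6, -3.03, 2.54, 8.11, 13.68]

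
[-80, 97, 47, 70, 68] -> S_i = Random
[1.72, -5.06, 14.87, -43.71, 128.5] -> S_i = 1.72*(-2.94)^i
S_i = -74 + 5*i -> [-74, -69, -64, -59, -54]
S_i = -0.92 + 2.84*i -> [-0.92, 1.92, 4.76, 7.6, 10.44]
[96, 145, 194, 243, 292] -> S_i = 96 + 49*i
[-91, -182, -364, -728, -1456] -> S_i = -91*2^i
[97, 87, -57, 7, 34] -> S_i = Random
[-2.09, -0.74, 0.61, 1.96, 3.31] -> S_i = -2.09 + 1.35*i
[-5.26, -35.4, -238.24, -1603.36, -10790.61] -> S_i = -5.26*6.73^i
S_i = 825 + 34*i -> [825, 859, 893, 927, 961]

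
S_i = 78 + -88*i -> [78, -10, -98, -186, -274]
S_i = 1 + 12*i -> [1, 13, 25, 37, 49]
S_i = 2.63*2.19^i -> [2.63, 5.76, 12.61, 27.62, 60.5]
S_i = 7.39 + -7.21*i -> [7.39, 0.18, -7.03, -14.24, -21.45]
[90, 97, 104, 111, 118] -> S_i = 90 + 7*i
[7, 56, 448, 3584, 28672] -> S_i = 7*8^i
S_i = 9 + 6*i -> [9, 15, 21, 27, 33]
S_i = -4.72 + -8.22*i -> [-4.72, -12.94, -21.16, -29.38, -37.6]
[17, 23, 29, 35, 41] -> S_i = 17 + 6*i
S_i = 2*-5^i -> [2, -10, 50, -250, 1250]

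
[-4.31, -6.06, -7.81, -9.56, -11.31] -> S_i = -4.31 + -1.75*i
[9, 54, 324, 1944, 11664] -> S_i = 9*6^i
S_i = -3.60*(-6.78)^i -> [-3.6, 24.41, -165.49, 1122.0, -7607.14]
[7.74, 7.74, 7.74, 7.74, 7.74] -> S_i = 7.74 + 0.00*i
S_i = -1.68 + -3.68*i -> [-1.68, -5.36, -9.04, -12.72, -16.4]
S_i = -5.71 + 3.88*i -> [-5.71, -1.83, 2.05, 5.93, 9.81]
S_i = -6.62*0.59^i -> [-6.62, -3.91, -2.3, -1.36, -0.8]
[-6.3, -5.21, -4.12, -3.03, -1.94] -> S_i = -6.30 + 1.09*i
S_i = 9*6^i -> [9, 54, 324, 1944, 11664]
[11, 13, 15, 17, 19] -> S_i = 11 + 2*i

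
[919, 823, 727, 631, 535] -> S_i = 919 + -96*i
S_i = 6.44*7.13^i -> [6.44, 45.92, 327.39, 2334.29, 16643.47]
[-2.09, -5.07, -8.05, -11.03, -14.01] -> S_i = -2.09 + -2.98*i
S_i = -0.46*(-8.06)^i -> [-0.46, 3.71, -29.88, 240.86, -1941.32]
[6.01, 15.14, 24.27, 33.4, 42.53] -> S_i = 6.01 + 9.13*i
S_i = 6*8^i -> [6, 48, 384, 3072, 24576]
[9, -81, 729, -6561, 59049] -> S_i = 9*-9^i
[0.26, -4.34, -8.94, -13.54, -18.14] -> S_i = 0.26 + -4.60*i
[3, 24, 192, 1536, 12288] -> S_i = 3*8^i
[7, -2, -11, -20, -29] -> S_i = 7 + -9*i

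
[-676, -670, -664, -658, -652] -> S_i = -676 + 6*i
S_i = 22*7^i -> [22, 154, 1078, 7546, 52822]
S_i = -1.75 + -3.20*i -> [-1.75, -4.95, -8.15, -11.35, -14.55]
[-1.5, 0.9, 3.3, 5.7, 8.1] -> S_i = -1.50 + 2.40*i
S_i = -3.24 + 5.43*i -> [-3.24, 2.19, 7.62, 13.05, 18.48]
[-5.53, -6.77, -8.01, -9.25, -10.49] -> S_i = -5.53 + -1.24*i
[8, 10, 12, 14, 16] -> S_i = 8 + 2*i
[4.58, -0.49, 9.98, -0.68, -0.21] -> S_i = Random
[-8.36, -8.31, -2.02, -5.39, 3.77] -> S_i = Random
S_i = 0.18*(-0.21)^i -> [0.18, -0.04, 0.01, -0.0, 0.0]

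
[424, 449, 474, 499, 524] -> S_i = 424 + 25*i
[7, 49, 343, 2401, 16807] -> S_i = 7*7^i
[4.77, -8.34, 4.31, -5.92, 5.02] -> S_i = Random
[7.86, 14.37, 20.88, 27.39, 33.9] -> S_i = 7.86 + 6.51*i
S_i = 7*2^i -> [7, 14, 28, 56, 112]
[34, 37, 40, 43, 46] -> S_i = 34 + 3*i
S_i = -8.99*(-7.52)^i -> [-8.99, 67.6, -508.39, 3823.08, -28749.55]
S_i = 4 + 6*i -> [4, 10, 16, 22, 28]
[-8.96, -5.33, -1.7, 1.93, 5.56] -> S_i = -8.96 + 3.63*i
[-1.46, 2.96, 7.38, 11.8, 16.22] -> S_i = -1.46 + 4.42*i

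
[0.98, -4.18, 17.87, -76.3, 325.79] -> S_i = 0.98*(-4.27)^i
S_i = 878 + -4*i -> [878, 874, 870, 866, 862]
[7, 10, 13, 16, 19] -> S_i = 7 + 3*i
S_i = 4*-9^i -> [4, -36, 324, -2916, 26244]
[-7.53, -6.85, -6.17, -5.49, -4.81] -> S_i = -7.53 + 0.68*i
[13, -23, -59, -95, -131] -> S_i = 13 + -36*i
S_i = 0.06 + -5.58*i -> [0.06, -5.52, -11.1, -16.68, -22.26]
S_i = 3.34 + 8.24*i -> [3.34, 11.58, 19.82, 28.06, 36.3]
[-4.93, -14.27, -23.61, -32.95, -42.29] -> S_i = -4.93 + -9.34*i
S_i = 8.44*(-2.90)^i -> [8.44, -24.48, 70.98, -205.84, 596.95]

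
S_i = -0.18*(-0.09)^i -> [-0.18, 0.02, -0.0, 0.0, -0.0]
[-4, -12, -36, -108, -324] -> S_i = -4*3^i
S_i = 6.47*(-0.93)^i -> [6.47, -6.02, 5.6, -5.2, 4.84]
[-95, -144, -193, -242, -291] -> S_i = -95 + -49*i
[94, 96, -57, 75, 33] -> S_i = Random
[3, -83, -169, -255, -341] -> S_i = 3 + -86*i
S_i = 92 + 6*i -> [92, 98, 104, 110, 116]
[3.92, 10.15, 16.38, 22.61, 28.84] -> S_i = 3.92 + 6.23*i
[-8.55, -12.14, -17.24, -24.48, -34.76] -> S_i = -8.55*1.42^i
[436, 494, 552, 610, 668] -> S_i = 436 + 58*i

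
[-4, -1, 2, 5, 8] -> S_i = -4 + 3*i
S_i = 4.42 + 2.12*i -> [4.42, 6.54, 8.66, 10.78, 12.9]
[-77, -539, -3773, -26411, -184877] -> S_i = -77*7^i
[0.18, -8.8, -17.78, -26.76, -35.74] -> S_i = 0.18 + -8.98*i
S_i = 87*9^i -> [87, 783, 7047, 63423, 570807]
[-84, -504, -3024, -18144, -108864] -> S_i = -84*6^i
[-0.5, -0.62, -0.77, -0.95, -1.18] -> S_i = -0.50*1.24^i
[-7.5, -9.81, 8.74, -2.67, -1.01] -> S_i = Random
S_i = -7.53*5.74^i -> [-7.53, -43.22, -248.1, -1424.07, -8174.15]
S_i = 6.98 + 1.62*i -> [6.98, 8.6, 10.22, 11.84, 13.46]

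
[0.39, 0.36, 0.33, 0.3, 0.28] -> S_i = 0.39*0.92^i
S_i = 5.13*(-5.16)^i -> [5.13, -26.47, 136.59, -704.8, 3636.77]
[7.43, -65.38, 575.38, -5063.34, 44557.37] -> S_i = 7.43*(-8.80)^i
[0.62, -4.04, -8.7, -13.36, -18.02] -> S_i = 0.62 + -4.66*i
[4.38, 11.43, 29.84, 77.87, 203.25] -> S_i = 4.38*2.61^i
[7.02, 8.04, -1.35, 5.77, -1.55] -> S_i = Random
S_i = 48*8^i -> [48, 384, 3072, 24576, 196608]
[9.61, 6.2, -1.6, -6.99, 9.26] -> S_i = Random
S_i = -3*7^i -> [-3, -21, -147, -1029, -7203]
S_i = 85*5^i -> [85, 425, 2125, 10625, 53125]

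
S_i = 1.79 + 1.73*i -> [1.79, 3.52, 5.25, 6.98, 8.71]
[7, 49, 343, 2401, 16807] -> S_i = 7*7^i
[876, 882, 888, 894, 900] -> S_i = 876 + 6*i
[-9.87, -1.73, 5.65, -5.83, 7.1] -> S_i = Random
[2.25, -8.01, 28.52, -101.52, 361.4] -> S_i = 2.25*(-3.56)^i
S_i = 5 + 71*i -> [5, 76, 147, 218, 289]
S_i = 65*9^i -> [65, 585, 5265, 47385, 426465]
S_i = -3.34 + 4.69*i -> [-3.34, 1.35, 6.04, 10.73, 15.42]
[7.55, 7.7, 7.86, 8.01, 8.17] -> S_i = 7.55*1.02^i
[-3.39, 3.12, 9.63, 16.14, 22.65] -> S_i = -3.39 + 6.51*i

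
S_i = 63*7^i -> [63, 441, 3087, 21609, 151263]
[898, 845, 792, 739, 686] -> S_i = 898 + -53*i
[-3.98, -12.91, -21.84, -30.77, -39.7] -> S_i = -3.98 + -8.93*i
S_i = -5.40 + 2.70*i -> [-5.4, -2.7, 0.0, 2.7, 5.4]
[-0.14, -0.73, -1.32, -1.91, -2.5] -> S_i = -0.14 + -0.59*i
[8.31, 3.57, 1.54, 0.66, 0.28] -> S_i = 8.31*0.43^i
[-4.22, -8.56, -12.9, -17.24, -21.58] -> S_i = -4.22 + -4.34*i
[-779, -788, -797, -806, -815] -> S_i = -779 + -9*i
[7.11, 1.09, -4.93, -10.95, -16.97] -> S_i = 7.11 + -6.02*i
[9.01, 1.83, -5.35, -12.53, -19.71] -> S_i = 9.01 + -7.18*i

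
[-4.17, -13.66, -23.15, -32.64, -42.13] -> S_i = -4.17 + -9.49*i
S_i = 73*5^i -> [73, 365, 1825, 9125, 45625]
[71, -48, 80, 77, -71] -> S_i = Random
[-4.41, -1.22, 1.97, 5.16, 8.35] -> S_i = -4.41 + 3.19*i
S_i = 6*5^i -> [6, 30, 150, 750, 3750]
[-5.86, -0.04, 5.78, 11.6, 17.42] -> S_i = -5.86 + 5.82*i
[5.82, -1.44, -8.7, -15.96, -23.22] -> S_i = 5.82 + -7.26*i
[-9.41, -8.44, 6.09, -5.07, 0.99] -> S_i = Random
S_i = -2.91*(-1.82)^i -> [-2.91, 5.3, -9.64, 17.54, -31.93]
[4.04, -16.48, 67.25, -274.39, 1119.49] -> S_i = 4.04*(-4.08)^i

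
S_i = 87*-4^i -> [87, -348, 1392, -5568, 22272]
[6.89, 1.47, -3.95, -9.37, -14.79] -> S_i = 6.89 + -5.42*i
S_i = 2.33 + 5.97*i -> [2.33, 8.3, 14.27, 20.24, 26.21]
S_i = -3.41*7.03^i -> [-3.41, -23.97, -168.53, -1184.73, -8328.67]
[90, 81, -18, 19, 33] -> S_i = Random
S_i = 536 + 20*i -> [536, 556, 576, 596, 616]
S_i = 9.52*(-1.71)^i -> [9.52, -16.28, 27.84, -47.6, 81.4]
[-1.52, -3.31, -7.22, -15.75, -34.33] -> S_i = -1.52*2.18^i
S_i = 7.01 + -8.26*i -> [7.01, -1.25, -9.51, -17.77, -26.03]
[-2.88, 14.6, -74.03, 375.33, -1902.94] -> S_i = -2.88*(-5.07)^i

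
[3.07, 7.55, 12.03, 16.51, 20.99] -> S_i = 3.07 + 4.48*i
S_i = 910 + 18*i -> [910, 928, 946, 964, 982]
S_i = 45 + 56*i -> [45, 101, 157, 213, 269]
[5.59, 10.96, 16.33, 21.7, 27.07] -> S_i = 5.59 + 5.37*i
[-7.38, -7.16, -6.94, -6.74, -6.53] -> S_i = -7.38*0.97^i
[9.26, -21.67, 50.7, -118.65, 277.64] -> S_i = 9.26*(-2.34)^i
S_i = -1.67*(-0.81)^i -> [-1.67, 1.35, -1.1, 0.89, -0.72]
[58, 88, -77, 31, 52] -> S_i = Random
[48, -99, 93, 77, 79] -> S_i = Random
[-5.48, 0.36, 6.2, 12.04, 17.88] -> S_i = -5.48 + 5.84*i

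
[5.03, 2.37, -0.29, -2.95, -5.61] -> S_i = 5.03 + -2.66*i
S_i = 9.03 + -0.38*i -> [9.03, 8.65, 8.27, 7.89, 7.51]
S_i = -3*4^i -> [-3, -12, -48, -192, -768]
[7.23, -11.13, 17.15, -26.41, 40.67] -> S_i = 7.23*(-1.54)^i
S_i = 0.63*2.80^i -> [0.63, 1.76, 4.94, 13.83, 38.72]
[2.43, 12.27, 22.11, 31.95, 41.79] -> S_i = 2.43 + 9.84*i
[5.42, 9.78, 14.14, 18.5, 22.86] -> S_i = 5.42 + 4.36*i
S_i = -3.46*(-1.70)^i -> [-3.46, 5.88, -10.0, 17.0, -28.9]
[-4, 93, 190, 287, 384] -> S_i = -4 + 97*i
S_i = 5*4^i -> [5, 20, 80, 320, 1280]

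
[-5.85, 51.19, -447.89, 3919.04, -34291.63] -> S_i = -5.85*(-8.75)^i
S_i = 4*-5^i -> [4, -20, 100, -500, 2500]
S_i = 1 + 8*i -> [1, 9, 17, 25, 33]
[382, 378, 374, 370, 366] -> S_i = 382 + -4*i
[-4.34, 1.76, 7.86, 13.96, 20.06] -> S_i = -4.34 + 6.10*i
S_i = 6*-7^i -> [6, -42, 294, -2058, 14406]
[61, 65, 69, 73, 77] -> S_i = 61 + 4*i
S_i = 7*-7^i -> [7, -49, 343, -2401, 16807]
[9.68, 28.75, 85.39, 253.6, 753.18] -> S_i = 9.68*2.97^i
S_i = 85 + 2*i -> [85, 87, 89, 91, 93]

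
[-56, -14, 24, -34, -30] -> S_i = Random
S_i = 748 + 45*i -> [748, 793, 838, 883, 928]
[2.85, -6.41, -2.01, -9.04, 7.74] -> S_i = Random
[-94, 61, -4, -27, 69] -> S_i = Random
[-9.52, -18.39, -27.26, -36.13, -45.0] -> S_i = -9.52 + -8.87*i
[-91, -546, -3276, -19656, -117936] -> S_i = -91*6^i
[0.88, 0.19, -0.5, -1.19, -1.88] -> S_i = 0.88 + -0.69*i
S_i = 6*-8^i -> [6, -48, 384, -3072, 24576]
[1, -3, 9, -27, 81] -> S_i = 1*-3^i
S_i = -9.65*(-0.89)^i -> [-9.65, 8.59, -7.64, 6.8, -6.05]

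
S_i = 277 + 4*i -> [277, 281, 285, 289, 293]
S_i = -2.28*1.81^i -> [-2.28, -4.13, -7.47, -13.52, -24.47]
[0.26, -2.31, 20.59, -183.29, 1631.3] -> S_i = 0.26*(-8.90)^i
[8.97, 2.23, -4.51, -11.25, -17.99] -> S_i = 8.97 + -6.74*i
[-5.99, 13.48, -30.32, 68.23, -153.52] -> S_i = -5.99*(-2.25)^i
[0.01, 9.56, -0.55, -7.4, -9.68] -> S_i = Random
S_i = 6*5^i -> [6, 30, 150, 750, 3750]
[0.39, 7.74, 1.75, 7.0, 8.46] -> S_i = Random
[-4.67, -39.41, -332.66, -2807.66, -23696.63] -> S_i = -4.67*8.44^i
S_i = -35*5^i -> [-35, -175, -875, -4375, -21875]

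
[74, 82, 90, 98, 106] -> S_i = 74 + 8*i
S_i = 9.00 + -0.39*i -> [9.0, 8.61, 8.22, 7.83, 7.44]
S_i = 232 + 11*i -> [232, 243, 254, 265, 276]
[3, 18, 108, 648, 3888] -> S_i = 3*6^i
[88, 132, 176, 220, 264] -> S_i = 88 + 44*i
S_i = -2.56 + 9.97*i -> [-2.56, 7.41, 17.38, 27.35, 37.32]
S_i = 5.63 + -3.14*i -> [5.63, 2.49, -0.65, -3.79, -6.93]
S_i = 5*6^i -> [5, 30, 180, 1080, 6480]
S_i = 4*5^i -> [4, 20, 100, 500, 2500]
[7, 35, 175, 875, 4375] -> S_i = 7*5^i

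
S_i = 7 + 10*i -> [7, 17, 27, 37, 47]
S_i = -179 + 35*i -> [-179, -144, -109, -74, -39]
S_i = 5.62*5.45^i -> [5.62, 30.63, 166.93, 909.76, 4958.18]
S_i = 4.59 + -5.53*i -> [4.59, -0.94, -6.47, -12.0, -17.53]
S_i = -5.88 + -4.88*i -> [-5.88, -10.76, -15.64, -20.52, -25.4]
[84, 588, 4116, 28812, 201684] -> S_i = 84*7^i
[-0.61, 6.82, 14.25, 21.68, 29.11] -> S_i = -0.61 + 7.43*i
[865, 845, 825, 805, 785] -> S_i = 865 + -20*i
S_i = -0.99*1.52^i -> [-0.99, -1.5, -2.29, -3.48, -5.28]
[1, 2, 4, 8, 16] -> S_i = 1*2^i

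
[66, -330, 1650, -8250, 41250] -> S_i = 66*-5^i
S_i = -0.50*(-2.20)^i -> [-0.5, 1.1, -2.42, 5.32, -11.71]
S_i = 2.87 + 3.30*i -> [2.87, 6.17, 9.47, 12.77, 16.07]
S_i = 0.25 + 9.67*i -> [0.25, 9.92, 19.59, 29.26, 38.93]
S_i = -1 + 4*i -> [-1, 3, 7, 11, 15]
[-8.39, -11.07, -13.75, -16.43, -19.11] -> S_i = -8.39 + -2.68*i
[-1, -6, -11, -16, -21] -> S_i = -1 + -5*i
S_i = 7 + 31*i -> [7, 38, 69, 100, 131]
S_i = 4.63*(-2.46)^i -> [4.63, -11.39, 28.02, -68.93, 169.56]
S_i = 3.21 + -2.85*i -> [3.21, 0.36, -2.49, -5.34, -8.19]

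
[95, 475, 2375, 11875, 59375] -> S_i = 95*5^i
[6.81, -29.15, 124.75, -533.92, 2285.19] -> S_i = 6.81*(-4.28)^i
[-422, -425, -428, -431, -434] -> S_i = -422 + -3*i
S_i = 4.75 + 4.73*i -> [4.75, 9.48, 14.21, 18.94, 23.67]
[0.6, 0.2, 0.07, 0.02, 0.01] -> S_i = 0.60*0.33^i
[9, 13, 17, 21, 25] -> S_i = 9 + 4*i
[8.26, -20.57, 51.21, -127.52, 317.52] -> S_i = 8.26*(-2.49)^i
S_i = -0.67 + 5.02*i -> [-0.67, 4.35, 9.37, 14.39, 19.41]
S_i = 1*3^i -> [1, 3, 9, 27, 81]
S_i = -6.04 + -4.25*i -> [-6.04, -10.29, -14.54, -18.79, -23.04]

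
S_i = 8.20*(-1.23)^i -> [8.2, -10.09, 12.41, -15.26, 18.77]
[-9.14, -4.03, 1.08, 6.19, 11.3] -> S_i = -9.14 + 5.11*i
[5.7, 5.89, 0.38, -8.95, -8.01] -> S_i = Random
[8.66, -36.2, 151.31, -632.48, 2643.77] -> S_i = 8.66*(-4.18)^i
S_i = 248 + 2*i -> [248, 250, 252, 254, 256]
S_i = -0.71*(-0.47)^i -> [-0.71, 0.33, -0.16, 0.07, -0.03]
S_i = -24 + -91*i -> [-24, -115, -206, -297, -388]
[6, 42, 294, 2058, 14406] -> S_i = 6*7^i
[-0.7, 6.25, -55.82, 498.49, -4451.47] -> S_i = -0.70*(-8.93)^i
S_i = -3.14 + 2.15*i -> [-3.14, -0.99, 1.16, 3.31, 5.46]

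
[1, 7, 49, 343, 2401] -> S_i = 1*7^i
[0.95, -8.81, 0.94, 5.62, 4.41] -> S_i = Random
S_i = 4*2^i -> [4, 8, 16, 32, 64]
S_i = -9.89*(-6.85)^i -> [-9.89, 67.75, -464.06, 3178.84, -21775.02]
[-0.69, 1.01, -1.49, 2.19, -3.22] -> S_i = -0.69*(-1.47)^i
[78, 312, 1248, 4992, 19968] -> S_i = 78*4^i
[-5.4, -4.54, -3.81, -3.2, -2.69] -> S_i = -5.40*0.84^i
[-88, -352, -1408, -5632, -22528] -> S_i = -88*4^i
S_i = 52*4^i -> [52, 208, 832, 3328, 13312]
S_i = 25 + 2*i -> [25, 27, 29, 31, 33]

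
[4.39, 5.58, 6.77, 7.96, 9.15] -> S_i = 4.39 + 1.19*i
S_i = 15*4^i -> [15, 60, 240, 960, 3840]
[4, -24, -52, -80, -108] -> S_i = 4 + -28*i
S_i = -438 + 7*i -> [-438, -431, -424, -417, -410]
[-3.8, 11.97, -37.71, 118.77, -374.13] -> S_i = -3.80*(-3.15)^i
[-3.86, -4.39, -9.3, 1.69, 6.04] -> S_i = Random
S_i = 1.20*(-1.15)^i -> [1.2, -1.38, 1.59, -1.83, 2.1]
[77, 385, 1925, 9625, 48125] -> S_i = 77*5^i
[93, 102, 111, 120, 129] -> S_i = 93 + 9*i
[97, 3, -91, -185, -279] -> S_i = 97 + -94*i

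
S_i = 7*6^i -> [7, 42, 252, 1512, 9072]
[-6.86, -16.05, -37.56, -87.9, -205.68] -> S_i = -6.86*2.34^i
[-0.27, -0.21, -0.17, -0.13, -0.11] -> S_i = -0.27*0.79^i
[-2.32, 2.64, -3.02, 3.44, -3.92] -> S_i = -2.32*(-1.14)^i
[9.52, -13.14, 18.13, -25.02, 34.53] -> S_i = 9.52*(-1.38)^i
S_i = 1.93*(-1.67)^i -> [1.93, -3.22, 5.38, -8.99, 15.01]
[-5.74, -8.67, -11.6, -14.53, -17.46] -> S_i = -5.74 + -2.93*i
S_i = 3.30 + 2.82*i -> [3.3, 6.12, 8.94, 11.76, 14.58]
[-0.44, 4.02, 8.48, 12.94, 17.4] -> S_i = -0.44 + 4.46*i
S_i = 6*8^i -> [6, 48, 384, 3072, 24576]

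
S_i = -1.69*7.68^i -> [-1.69, -12.98, -99.68, -765.54, -5879.38]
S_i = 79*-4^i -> [79, -316, 1264, -5056, 20224]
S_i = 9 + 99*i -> [9, 108, 207, 306, 405]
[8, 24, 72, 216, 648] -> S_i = 8*3^i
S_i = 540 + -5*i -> [540, 535, 530, 525, 520]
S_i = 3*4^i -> [3, 12, 48, 192, 768]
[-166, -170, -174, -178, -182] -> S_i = -166 + -4*i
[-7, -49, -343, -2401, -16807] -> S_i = -7*7^i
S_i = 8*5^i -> [8, 40, 200, 1000, 5000]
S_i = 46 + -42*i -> [46, 4, -38, -80, -122]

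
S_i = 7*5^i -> [7, 35, 175, 875, 4375]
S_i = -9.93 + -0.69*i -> [-9.93, -10.62, -11.31, -12.0, -12.69]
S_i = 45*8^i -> [45, 360, 2880, 23040, 184320]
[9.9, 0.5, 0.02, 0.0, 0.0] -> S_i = 9.90*0.05^i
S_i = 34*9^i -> [34, 306, 2754, 24786, 223074]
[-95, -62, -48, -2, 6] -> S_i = Random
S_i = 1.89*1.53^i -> [1.89, 2.89, 4.42, 6.77, 10.36]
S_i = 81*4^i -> [81, 324, 1296, 5184, 20736]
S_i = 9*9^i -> [9, 81, 729, 6561, 59049]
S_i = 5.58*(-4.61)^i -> [5.58, -25.72, 118.59, -546.68, 2520.22]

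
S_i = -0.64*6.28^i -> [-0.64, -4.02, -25.24, -158.51, -995.45]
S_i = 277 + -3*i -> [277, 274, 271, 268, 265]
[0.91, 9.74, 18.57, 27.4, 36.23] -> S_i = 0.91 + 8.83*i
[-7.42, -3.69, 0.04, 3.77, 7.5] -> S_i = -7.42 + 3.73*i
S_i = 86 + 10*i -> [86, 96, 106, 116, 126]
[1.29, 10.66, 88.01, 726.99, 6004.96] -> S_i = 1.29*8.26^i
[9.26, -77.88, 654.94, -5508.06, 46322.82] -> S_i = 9.26*(-8.41)^i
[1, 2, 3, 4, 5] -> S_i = 1 + 1*i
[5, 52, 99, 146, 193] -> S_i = 5 + 47*i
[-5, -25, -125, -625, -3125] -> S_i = -5*5^i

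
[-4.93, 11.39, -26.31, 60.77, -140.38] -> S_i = -4.93*(-2.31)^i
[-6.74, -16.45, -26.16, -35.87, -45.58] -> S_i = -6.74 + -9.71*i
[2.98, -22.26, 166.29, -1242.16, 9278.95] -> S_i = 2.98*(-7.47)^i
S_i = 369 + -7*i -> [369, 362, 355, 348, 341]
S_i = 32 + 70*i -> [32, 102, 172, 242, 312]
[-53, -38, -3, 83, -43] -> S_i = Random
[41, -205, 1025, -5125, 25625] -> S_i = 41*-5^i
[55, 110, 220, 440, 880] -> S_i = 55*2^i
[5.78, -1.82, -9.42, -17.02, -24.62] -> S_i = 5.78 + -7.60*i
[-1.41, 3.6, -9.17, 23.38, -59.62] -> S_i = -1.41*(-2.55)^i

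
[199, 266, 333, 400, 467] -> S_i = 199 + 67*i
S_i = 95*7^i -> [95, 665, 4655, 32585, 228095]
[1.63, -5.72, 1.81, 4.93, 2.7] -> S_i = Random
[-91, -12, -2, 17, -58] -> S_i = Random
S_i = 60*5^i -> [60, 300, 1500, 7500, 37500]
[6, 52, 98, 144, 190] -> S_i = 6 + 46*i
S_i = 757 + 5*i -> [757, 762, 767, 772, 777]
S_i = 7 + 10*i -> [7, 17, 27, 37, 47]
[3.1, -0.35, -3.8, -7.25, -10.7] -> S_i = 3.10 + -3.45*i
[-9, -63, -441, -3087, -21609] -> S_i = -9*7^i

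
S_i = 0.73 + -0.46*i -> [0.73, 0.27, -0.19, -0.65, -1.11]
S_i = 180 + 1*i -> [180, 181, 182, 183, 184]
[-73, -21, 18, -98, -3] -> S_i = Random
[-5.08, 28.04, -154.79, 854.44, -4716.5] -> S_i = -5.08*(-5.52)^i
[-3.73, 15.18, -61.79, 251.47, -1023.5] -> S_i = -3.73*(-4.07)^i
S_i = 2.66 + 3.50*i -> [2.66, 6.16, 9.66, 13.16, 16.66]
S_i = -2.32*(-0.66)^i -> [-2.32, 1.53, -1.01, 0.67, -0.44]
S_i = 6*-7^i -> [6, -42, 294, -2058, 14406]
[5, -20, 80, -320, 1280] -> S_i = 5*-4^i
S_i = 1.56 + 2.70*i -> [1.56, 4.26, 6.96, 9.66, 12.36]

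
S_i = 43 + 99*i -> [43, 142, 241, 340, 439]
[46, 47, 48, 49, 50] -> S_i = 46 + 1*i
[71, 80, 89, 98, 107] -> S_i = 71 + 9*i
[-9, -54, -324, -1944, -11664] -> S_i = -9*6^i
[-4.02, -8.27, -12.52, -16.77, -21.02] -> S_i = -4.02 + -4.25*i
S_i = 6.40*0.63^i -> [6.4, 4.03, 2.54, 1.6, 1.01]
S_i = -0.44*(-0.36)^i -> [-0.44, 0.16, -0.06, 0.02, -0.01]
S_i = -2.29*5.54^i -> [-2.29, -12.69, -70.28, -389.37, -2157.12]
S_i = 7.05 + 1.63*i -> [7.05, 8.68, 10.31, 11.94, 13.57]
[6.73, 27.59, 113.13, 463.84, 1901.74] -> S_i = 6.73*4.10^i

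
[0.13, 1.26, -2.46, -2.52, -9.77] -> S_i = Random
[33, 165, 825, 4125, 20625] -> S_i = 33*5^i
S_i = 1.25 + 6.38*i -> [1.25, 7.63, 14.01, 20.39, 26.77]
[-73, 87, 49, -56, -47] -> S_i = Random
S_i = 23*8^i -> [23, 184, 1472, 11776, 94208]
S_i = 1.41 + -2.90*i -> [1.41, -1.49, -4.39, -7.29, -10.19]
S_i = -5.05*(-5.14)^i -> [-5.05, 25.96, -133.42, 685.77, -3524.88]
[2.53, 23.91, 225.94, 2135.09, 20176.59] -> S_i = 2.53*9.45^i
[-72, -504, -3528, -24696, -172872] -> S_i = -72*7^i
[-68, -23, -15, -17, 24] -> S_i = Random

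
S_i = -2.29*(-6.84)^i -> [-2.29, 15.66, -107.14, 732.83, -5012.56]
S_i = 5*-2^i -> [5, -10, 20, -40, 80]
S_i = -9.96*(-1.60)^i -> [-9.96, 15.94, -25.5, 40.8, -65.27]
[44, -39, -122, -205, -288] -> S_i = 44 + -83*i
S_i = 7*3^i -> [7, 21, 63, 189, 567]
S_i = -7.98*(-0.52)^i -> [-7.98, 4.15, -2.16, 1.12, -0.58]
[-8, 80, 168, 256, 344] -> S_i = -8 + 88*i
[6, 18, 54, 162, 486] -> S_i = 6*3^i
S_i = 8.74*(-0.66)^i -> [8.74, -5.77, 3.81, -2.51, 1.66]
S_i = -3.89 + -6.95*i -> [-3.89, -10.84, -17.79, -24.74, -31.69]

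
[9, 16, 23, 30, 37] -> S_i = 9 + 7*i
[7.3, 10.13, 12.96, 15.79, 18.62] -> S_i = 7.30 + 2.83*i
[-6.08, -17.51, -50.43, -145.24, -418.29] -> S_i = -6.08*2.88^i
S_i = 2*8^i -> [2, 16, 128, 1024, 8192]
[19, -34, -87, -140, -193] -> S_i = 19 + -53*i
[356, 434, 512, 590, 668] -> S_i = 356 + 78*i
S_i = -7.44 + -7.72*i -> [-7.44, -15.16, -22.88, -30.6, -38.32]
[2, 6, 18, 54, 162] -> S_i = 2*3^i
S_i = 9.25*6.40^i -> [9.25, 59.2, 378.88, 2424.83, 15518.92]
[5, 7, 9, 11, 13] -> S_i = 5 + 2*i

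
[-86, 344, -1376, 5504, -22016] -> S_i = -86*-4^i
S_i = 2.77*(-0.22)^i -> [2.77, -0.61, 0.13, -0.03, 0.01]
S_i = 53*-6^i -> [53, -318, 1908, -11448, 68688]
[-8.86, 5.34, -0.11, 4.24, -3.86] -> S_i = Random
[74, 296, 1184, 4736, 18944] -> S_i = 74*4^i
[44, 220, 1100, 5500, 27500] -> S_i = 44*5^i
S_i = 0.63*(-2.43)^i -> [0.63, -1.53, 3.72, -9.04, 21.97]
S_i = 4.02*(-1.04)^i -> [4.02, -4.18, 4.35, -4.52, 4.7]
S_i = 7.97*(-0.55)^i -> [7.97, -4.38, 2.41, -1.33, 0.73]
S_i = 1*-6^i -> [1, -6, 36, -216, 1296]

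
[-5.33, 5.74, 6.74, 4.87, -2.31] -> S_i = Random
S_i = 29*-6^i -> [29, -174, 1044, -6264, 37584]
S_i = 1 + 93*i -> [1, 94, 187, 280, 373]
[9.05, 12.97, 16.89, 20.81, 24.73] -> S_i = 9.05 + 3.92*i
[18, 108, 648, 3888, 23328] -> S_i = 18*6^i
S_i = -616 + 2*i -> [-616, -614, -612, -610, -608]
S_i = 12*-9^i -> [12, -108, 972, -8748, 78732]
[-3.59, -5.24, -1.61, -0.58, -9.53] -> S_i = Random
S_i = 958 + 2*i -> [958, 960, 962, 964, 966]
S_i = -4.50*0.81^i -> [-4.5, -3.65, -2.95, -2.39, -1.94]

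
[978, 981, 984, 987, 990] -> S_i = 978 + 3*i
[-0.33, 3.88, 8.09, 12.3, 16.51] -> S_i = -0.33 + 4.21*i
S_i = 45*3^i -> [45, 135, 405, 1215, 3645]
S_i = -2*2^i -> [-2, -4, -8, -16, -32]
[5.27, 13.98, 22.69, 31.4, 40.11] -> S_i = 5.27 + 8.71*i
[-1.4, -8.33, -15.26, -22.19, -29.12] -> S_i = -1.40 + -6.93*i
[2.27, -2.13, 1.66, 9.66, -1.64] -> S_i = Random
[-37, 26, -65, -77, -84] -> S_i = Random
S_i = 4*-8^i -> [4, -32, 256, -2048, 16384]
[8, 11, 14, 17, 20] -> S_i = 8 + 3*i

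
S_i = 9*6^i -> [9, 54, 324, 1944, 11664]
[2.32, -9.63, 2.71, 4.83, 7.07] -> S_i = Random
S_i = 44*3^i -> [44, 132, 396, 1188, 3564]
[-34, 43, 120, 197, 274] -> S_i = -34 + 77*i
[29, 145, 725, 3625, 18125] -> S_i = 29*5^i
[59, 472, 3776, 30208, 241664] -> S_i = 59*8^i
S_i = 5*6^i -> [5, 30, 180, 1080, 6480]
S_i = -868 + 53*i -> [-868, -815, -762, -709, -656]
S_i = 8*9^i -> [8, 72, 648, 5832, 52488]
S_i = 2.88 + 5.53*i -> [2.88, 8.41, 13.94, 19.47, 25.0]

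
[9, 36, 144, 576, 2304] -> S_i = 9*4^i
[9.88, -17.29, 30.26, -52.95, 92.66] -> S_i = 9.88*(-1.75)^i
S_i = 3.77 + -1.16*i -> [3.77, 2.61, 1.45, 0.29, -0.87]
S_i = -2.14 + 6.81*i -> [-2.14, 4.67, 11.48, 18.29, 25.1]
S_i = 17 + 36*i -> [17, 53, 89, 125, 161]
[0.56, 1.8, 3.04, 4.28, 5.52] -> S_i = 0.56 + 1.24*i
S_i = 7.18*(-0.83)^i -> [7.18, -5.96, 4.95, -4.11, 3.41]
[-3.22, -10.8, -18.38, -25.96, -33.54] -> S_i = -3.22 + -7.58*i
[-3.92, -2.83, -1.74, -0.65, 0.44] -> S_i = -3.92 + 1.09*i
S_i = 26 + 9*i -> [26, 35, 44, 53, 62]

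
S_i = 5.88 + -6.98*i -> [5.88, -1.1, -8.08, -15.06, -22.04]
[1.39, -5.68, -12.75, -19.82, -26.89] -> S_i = 1.39 + -7.07*i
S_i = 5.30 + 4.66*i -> [5.3, 9.96, 14.62, 19.28, 23.94]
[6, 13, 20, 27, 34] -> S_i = 6 + 7*i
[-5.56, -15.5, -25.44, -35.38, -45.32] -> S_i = -5.56 + -9.94*i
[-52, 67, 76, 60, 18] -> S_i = Random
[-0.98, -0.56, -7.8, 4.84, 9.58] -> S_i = Random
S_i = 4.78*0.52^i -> [4.78, 2.49, 1.29, 0.67, 0.35]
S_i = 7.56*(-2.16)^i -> [7.56, -16.33, 35.27, -76.19, 164.56]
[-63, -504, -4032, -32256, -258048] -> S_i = -63*8^i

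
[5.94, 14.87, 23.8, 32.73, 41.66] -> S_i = 5.94 + 8.93*i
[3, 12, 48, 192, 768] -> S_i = 3*4^i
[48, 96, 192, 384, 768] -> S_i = 48*2^i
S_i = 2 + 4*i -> [2, 6, 10, 14, 18]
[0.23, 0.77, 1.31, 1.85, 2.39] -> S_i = 0.23 + 0.54*i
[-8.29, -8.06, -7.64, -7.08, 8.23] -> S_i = Random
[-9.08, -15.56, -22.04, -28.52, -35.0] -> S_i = -9.08 + -6.48*i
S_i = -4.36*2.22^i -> [-4.36, -9.68, -21.49, -47.7, -105.9]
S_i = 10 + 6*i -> [10, 16, 22, 28, 34]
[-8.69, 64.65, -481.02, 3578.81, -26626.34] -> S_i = -8.69*(-7.44)^i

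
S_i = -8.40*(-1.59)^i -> [-8.4, 13.36, -21.24, 33.77, -53.69]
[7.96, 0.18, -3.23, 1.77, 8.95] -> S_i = Random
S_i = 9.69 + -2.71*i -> [9.69, 6.98, 4.27, 1.56, -1.15]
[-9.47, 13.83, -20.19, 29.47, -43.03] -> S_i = -9.47*(-1.46)^i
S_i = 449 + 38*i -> [449, 487, 525, 563, 601]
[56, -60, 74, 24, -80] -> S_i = Random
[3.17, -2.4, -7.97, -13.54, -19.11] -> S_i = 3.17 + -5.57*i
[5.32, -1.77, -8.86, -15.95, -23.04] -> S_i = 5.32 + -7.09*i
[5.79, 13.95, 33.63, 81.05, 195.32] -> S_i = 5.79*2.41^i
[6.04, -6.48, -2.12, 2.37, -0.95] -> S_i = Random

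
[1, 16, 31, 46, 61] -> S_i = 1 + 15*i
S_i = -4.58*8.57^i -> [-4.58, -39.25, -336.38, -2882.76, -24705.22]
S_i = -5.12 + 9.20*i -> [-5.12, 4.08, 13.28, 22.48, 31.68]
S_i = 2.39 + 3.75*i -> [2.39, 6.14, 9.89, 13.64, 17.39]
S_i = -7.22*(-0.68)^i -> [-7.22, 4.91, -3.34, 2.27, -1.54]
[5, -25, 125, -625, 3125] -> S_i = 5*-5^i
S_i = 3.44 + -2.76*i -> [3.44, 0.68, -2.08, -4.84, -7.6]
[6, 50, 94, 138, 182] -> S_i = 6 + 44*i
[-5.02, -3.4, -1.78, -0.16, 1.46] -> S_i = -5.02 + 1.62*i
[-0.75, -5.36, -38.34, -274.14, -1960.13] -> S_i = -0.75*7.15^i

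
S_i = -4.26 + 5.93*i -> [-4.26, 1.67, 7.6, 13.53, 19.46]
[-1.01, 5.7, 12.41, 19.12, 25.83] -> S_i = -1.01 + 6.71*i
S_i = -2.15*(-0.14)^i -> [-2.15, 0.3, -0.04, 0.01, -0.0]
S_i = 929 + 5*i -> [929, 934, 939, 944, 949]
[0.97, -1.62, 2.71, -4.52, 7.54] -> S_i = 0.97*(-1.67)^i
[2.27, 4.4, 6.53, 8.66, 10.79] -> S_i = 2.27 + 2.13*i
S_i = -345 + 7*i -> [-345, -338, -331, -324, -317]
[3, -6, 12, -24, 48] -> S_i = 3*-2^i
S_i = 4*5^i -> [4, 20, 100, 500, 2500]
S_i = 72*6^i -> [72, 432, 2592, 15552, 93312]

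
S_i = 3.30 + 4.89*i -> [3.3, 8.19, 13.08, 17.97, 22.86]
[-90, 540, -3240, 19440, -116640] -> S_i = -90*-6^i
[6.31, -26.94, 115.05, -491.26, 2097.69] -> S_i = 6.31*(-4.27)^i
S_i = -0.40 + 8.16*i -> [-0.4, 7.76, 15.92, 24.08, 32.24]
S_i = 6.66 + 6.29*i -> [6.66, 12.95, 19.24, 25.53, 31.82]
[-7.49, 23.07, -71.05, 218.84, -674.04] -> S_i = -7.49*(-3.08)^i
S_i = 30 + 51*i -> [30, 81, 132, 183, 234]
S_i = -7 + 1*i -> [-7, -6, -5, -4, -3]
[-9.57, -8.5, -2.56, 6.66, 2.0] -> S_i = Random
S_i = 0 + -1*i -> [0, -1, -2, -3, -4]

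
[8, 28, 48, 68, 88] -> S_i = 8 + 20*i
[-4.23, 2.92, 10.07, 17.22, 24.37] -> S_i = -4.23 + 7.15*i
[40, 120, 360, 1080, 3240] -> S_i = 40*3^i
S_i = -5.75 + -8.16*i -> [-5.75, -13.91, -22.07, -30.23, -38.39]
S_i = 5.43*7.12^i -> [5.43, 38.66, 275.27, 1959.93, 13954.68]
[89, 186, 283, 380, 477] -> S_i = 89 + 97*i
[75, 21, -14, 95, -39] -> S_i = Random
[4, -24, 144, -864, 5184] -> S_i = 4*-6^i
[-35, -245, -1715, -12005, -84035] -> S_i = -35*7^i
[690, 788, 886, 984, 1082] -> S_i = 690 + 98*i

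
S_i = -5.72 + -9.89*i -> [-5.72, -15.61, -25.5, -35.39, -45.28]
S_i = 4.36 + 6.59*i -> [4.36, 10.95, 17.54, 24.13, 30.72]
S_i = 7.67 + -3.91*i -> [7.67, 3.76, -0.15, -4.06, -7.97]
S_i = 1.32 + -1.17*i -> [1.32, 0.15, -1.02, -2.19, -3.36]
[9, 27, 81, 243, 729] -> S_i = 9*3^i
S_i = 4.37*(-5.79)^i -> [4.37, -25.3, 146.5, -848.24, 4911.29]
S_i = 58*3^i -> [58, 174, 522, 1566, 4698]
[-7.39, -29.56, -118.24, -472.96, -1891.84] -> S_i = -7.39*4.00^i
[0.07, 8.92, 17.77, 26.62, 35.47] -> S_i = 0.07 + 8.85*i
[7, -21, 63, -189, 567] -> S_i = 7*-3^i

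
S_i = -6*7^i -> [-6, -42, -294, -2058, -14406]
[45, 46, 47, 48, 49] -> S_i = 45 + 1*i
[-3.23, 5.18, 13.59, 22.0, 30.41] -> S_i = -3.23 + 8.41*i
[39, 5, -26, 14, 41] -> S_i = Random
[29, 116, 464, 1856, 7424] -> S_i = 29*4^i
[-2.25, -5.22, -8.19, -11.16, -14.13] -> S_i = -2.25 + -2.97*i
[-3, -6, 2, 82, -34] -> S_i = Random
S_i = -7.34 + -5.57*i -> [-7.34, -12.91, -18.48, -24.05, -29.62]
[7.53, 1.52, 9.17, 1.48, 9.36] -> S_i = Random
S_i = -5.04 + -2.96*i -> [-5.04, -8.0, -10.96, -13.92, -16.88]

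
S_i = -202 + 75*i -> [-202, -127, -52, 23, 98]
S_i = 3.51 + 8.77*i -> [3.51, 12.28, 21.05, 29.82, 38.59]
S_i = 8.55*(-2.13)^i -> [8.55, -18.21, 38.79, -82.62, 175.99]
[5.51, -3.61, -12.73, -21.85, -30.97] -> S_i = 5.51 + -9.12*i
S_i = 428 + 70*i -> [428, 498, 568, 638, 708]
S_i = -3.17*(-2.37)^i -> [-3.17, 7.51, -17.81, 42.2, -100.01]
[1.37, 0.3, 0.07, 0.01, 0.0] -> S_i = 1.37*0.22^i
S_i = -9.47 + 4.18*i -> [-9.47, -5.29, -1.11, 3.07, 7.25]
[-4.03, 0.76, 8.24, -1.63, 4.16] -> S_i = Random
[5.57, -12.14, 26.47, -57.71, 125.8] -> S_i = 5.57*(-2.18)^i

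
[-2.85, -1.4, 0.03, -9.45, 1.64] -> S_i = Random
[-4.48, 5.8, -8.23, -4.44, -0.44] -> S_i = Random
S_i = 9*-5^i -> [9, -45, 225, -1125, 5625]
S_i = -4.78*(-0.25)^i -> [-4.78, 1.2, -0.3, 0.07, -0.02]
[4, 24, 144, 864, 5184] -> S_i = 4*6^i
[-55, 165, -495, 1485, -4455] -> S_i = -55*-3^i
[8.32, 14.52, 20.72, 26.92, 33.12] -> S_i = 8.32 + 6.20*i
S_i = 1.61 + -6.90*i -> [1.61, -5.29, -12.19, -19.09, -25.99]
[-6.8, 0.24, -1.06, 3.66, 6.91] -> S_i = Random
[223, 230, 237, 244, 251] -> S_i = 223 + 7*i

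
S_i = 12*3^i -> [12, 36, 108, 324, 972]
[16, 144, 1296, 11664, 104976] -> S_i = 16*9^i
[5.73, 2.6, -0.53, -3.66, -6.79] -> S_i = 5.73 + -3.13*i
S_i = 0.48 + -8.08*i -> [0.48, -7.6, -15.68, -23.76, -31.84]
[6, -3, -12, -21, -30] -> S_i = 6 + -9*i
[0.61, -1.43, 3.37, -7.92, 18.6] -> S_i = 0.61*(-2.35)^i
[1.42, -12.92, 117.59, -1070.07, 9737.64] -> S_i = 1.42*(-9.10)^i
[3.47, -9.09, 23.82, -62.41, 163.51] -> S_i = 3.47*(-2.62)^i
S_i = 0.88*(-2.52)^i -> [0.88, -2.22, 5.59, -14.08, 35.49]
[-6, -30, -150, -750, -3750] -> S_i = -6*5^i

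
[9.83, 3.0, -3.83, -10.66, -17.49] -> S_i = 9.83 + -6.83*i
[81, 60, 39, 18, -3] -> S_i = 81 + -21*i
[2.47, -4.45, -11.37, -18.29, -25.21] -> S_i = 2.47 + -6.92*i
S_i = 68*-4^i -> [68, -272, 1088, -4352, 17408]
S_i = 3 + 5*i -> [3, 8, 13, 18, 23]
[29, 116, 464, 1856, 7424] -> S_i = 29*4^i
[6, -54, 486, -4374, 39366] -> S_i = 6*-9^i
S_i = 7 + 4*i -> [7, 11, 15, 19, 23]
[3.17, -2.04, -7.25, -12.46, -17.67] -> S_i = 3.17 + -5.21*i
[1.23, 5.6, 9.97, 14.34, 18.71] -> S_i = 1.23 + 4.37*i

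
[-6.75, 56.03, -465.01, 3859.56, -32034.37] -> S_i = -6.75*(-8.30)^i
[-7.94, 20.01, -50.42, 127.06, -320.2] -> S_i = -7.94*(-2.52)^i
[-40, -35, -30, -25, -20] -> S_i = -40 + 5*i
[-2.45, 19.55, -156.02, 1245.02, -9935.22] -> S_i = -2.45*(-7.98)^i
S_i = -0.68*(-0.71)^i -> [-0.68, 0.48, -0.34, 0.24, -0.17]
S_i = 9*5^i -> [9, 45, 225, 1125, 5625]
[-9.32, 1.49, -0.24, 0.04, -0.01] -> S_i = -9.32*(-0.16)^i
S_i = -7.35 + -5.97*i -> [-7.35, -13.32, -19.29, -25.26, -31.23]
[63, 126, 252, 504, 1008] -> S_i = 63*2^i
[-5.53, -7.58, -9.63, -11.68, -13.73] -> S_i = -5.53 + -2.05*i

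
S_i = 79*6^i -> [79, 474, 2844, 17064, 102384]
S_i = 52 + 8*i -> [52, 60, 68, 76, 84]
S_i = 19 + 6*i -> [19, 25, 31, 37, 43]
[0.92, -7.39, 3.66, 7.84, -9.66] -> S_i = Random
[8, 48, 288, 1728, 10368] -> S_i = 8*6^i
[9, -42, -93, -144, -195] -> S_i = 9 + -51*i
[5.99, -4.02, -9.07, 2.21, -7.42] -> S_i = Random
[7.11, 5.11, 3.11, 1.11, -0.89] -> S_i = 7.11 + -2.00*i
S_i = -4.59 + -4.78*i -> [-4.59, -9.37, -14.15, -18.93, -23.71]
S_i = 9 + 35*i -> [9, 44, 79, 114, 149]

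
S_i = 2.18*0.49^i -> [2.18, 1.07, 0.52, 0.26, 0.13]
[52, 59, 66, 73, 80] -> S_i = 52 + 7*i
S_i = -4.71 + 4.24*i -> [-4.71, -0.47, 3.77, 8.01, 12.25]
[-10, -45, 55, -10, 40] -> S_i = Random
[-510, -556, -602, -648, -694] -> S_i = -510 + -46*i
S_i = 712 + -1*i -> [712, 711, 710, 709, 708]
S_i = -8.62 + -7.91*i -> [-8.62, -16.53, -24.44, -32.35, -40.26]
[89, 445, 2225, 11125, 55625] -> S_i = 89*5^i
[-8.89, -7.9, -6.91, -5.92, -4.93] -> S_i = -8.89 + 0.99*i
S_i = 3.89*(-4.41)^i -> [3.89, -17.15, 75.65, -333.63, 1471.31]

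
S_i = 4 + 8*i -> [4, 12, 20, 28, 36]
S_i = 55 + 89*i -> [55, 144, 233, 322, 411]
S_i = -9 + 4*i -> [-9, -5, -1, 3, 7]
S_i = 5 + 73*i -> [5, 78, 151, 224, 297]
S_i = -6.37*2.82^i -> [-6.37, -17.96, -50.66, -142.85, -402.84]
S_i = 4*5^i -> [4, 20, 100, 500, 2500]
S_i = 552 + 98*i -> [552, 650, 748, 846, 944]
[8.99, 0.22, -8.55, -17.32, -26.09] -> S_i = 8.99 + -8.77*i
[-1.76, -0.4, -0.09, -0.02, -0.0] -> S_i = -1.76*0.23^i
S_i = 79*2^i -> [79, 158, 316, 632, 1264]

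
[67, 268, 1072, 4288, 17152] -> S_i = 67*4^i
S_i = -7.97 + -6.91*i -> [-7.97, -14.88, -21.79, -28.7, -35.61]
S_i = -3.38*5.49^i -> [-3.38, -18.56, -101.87, -559.29, -3070.48]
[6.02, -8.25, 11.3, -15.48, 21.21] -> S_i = 6.02*(-1.37)^i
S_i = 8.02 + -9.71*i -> [8.02, -1.69, -11.4, -21.11, -30.82]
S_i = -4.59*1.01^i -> [-4.59, -4.64, -4.68, -4.73, -4.78]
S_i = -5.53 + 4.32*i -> [-5.53, -1.21, 3.11, 7.43, 11.75]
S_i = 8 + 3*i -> [8, 11, 14, 17, 20]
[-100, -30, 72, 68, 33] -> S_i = Random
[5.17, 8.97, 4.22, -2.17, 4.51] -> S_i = Random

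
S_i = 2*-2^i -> [2, -4, 8, -16, 32]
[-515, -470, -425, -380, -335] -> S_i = -515 + 45*i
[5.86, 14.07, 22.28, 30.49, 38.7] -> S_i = 5.86 + 8.21*i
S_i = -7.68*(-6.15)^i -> [-7.68, 47.23, -290.48, 1786.43, -10986.56]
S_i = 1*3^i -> [1, 3, 9, 27, 81]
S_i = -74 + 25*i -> [-74, -49, -24, 1, 26]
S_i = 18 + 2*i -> [18, 20, 22, 24, 26]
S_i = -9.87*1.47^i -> [-9.87, -14.51, -21.33, -31.35, -46.09]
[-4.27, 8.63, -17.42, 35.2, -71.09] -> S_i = -4.27*(-2.02)^i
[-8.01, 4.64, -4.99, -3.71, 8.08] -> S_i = Random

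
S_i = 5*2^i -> [5, 10, 20, 40, 80]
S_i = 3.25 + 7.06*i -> [3.25, 10.31, 17.37, 24.43, 31.49]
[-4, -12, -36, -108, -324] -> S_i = -4*3^i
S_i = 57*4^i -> [57, 228, 912, 3648, 14592]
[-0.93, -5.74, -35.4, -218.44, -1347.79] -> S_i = -0.93*6.17^i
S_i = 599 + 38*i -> [599, 637, 675, 713, 751]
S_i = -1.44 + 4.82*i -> [-1.44, 3.38, 8.2, 13.02, 17.84]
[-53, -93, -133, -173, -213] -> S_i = -53 + -40*i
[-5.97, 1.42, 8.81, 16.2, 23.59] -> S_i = -5.97 + 7.39*i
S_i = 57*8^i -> [57, 456, 3648, 29184, 233472]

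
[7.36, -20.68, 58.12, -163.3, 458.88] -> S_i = 7.36*(-2.81)^i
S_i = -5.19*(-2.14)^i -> [-5.19, 11.11, -23.77, 50.86, -108.85]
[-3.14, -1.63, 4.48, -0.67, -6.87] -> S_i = Random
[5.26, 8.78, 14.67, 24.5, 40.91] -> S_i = 5.26*1.67^i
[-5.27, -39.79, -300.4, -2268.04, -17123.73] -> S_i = -5.27*7.55^i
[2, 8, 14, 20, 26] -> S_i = 2 + 6*i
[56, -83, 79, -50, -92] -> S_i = Random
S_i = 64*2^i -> [64, 128, 256, 512, 1024]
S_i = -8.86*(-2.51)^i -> [-8.86, 22.24, -55.82, 140.11, -351.66]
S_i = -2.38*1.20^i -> [-2.38, -2.86, -3.43, -4.11, -4.94]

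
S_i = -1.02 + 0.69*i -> [-1.02, -0.33, 0.36, 1.05, 1.74]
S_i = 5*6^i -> [5, 30, 180, 1080, 6480]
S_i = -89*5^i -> [-89, -445, -2225, -11125, -55625]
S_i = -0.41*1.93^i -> [-0.41, -0.79, -1.53, -2.95, -5.69]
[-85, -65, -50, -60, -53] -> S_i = Random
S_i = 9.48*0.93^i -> [9.48, 8.82, 8.2, 7.63, 7.09]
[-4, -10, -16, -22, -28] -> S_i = -4 + -6*i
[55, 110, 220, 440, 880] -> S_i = 55*2^i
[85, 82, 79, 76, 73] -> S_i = 85 + -3*i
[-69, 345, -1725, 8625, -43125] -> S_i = -69*-5^i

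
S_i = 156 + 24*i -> [156, 180, 204, 228, 252]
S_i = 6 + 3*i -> [6, 9, 12, 15, 18]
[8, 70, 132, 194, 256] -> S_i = 8 + 62*i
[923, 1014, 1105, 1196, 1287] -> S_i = 923 + 91*i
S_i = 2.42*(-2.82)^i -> [2.42, -6.82, 19.24, -54.27, 153.04]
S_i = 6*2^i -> [6, 12, 24, 48, 96]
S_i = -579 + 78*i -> [-579, -501, -423, -345, -267]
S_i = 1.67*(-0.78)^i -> [1.67, -1.3, 1.02, -0.79, 0.62]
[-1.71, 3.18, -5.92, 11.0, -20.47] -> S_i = -1.71*(-1.86)^i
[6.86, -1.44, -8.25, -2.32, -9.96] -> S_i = Random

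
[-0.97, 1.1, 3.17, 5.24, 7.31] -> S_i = -0.97 + 2.07*i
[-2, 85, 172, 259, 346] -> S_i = -2 + 87*i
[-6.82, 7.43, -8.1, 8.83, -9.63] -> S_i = -6.82*(-1.09)^i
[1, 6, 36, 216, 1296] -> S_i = 1*6^i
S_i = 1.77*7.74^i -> [1.77, 13.7, 106.04, 820.72, 6352.39]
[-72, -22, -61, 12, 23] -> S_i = Random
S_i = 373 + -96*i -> [373, 277, 181, 85, -11]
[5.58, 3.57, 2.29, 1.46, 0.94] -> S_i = 5.58*0.64^i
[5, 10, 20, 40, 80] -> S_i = 5*2^i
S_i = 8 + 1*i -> [8, 9, 10, 11, 12]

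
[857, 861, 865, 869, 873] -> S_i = 857 + 4*i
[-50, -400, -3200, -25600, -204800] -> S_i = -50*8^i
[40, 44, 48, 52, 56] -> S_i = 40 + 4*i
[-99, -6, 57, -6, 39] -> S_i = Random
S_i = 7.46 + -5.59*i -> [7.46, 1.87, -3.72, -9.31, -14.9]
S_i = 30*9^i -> [30, 270, 2430, 21870, 196830]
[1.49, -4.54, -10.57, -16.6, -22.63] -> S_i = 1.49 + -6.03*i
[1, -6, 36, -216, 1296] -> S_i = 1*-6^i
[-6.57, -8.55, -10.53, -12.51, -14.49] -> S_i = -6.57 + -1.98*i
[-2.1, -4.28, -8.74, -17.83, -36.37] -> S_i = -2.10*2.04^i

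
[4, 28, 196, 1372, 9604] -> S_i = 4*7^i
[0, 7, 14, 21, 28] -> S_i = 0 + 7*i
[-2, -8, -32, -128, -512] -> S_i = -2*4^i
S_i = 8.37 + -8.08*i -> [8.37, 0.29, -7.79, -15.87, -23.95]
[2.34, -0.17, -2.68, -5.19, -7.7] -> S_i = 2.34 + -2.51*i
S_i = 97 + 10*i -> [97, 107, 117, 127, 137]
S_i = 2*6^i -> [2, 12, 72, 432, 2592]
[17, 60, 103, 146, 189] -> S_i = 17 + 43*i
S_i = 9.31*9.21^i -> [9.31, 85.75, 789.71, 7273.25, 66986.64]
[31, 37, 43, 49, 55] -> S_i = 31 + 6*i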